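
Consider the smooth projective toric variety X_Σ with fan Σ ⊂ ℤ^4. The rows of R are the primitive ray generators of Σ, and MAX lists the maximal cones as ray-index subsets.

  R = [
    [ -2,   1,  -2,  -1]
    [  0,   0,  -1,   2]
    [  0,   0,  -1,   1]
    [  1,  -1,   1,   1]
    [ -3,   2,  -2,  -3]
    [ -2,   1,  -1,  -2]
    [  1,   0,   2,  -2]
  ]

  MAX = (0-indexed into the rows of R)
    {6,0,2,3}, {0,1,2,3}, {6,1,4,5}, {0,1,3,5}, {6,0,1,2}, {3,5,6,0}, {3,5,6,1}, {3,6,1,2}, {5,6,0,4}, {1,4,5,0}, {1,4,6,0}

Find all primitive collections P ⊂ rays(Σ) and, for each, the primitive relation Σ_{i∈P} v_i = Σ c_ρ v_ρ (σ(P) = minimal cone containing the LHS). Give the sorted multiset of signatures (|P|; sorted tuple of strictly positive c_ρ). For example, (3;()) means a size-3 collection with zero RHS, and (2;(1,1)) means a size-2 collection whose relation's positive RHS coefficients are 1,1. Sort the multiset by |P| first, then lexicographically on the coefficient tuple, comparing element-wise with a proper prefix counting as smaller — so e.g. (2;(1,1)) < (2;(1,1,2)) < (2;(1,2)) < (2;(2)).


Δ(Σ) — 7 vertices, 5 min non-faces:

  P={2,5}:  v_{2} + v_{5} = v_{0} — sig = (2;(1))
  P={3,4}:  v_{3} + v_{4} = v_{5} — sig = (2;(1))
  P={2,4}:  v_{2} + v_{4} = 2·v_{0} + v_{1} + v_{6} — sig = (2;(1,1,2))
  P={0,1,3,6}:  v_{0} + v_{1} + v_{3} + v_{6} = 0 — sig = (4;())
  P={0,1,5,6}:  v_{0} + v_{1} + v_{5} + v_{6} = v_{4} — sig = (4;(1))

Signatures (|P|; sorted positive RHS coefficients), sorted:
{ (2;(1)) ×2,  (2;(1,1,2)),  (4;()),  (4;(1)) }


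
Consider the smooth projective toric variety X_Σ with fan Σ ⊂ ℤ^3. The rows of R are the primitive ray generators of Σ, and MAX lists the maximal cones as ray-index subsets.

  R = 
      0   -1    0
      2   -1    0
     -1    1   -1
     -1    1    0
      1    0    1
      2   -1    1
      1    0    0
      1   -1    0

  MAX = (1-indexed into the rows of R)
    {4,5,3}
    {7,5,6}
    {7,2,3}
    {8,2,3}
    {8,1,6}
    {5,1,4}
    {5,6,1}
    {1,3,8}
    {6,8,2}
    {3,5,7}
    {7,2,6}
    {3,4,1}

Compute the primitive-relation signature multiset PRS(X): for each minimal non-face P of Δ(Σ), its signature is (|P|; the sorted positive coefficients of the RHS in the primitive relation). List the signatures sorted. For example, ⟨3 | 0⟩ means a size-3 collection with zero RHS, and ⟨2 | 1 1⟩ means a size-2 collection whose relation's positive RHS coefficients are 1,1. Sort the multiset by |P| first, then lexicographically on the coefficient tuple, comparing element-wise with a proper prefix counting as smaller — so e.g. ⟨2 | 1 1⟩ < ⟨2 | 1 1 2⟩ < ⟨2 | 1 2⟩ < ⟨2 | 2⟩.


The 11 primitive collections of Σ (r=8, n=3):

  {4,8}:  v_{4} + v_{8} = 0  ⇒ sig = ⟨2 | 0⟩
  {1,7}:  v_{1} + v_{7} = v_{8}  ⇒ sig = ⟨2 | 1⟩
  {2,4}:  v_{2} + v_{4} = v_{7}  ⇒ sig = ⟨2 | 1⟩
  {3,6}:  v_{3} + v_{6} = v_{7}  ⇒ sig = ⟨2 | 1⟩
  {4,6}:  v_{4} + v_{6} = v_{5}  ⇒ sig = ⟨2 | 1⟩
  {5,8}:  v_{5} + v_{8} = v_{6}  ⇒ sig = ⟨2 | 1⟩
  {7,8}:  v_{7} + v_{8} = v_{2}  ⇒ sig = ⟨2 | 1⟩
  {2,5}:  v_{2} + v_{5} = v_{6} + v_{7}  ⇒ sig = ⟨2 | 1 1⟩
  {4,7}:  v_{4} + v_{7} = v_{3} + v_{5}  ⇒ sig = ⟨2 | 1 1⟩
  {1,2}:  v_{1} + v_{2} = 2·v_{8}  ⇒ sig = ⟨2 | 2⟩
  {1,3,5}:  v_{1} + v_{3} + v_{5} = 0  ⇒ sig = ⟨3 | 0⟩

Hence PRS(X_Σ) =
[⟨2 | 0⟩, ⟨2 | 1⟩, ⟨2 | 1⟩, ⟨2 | 1⟩, ⟨2 | 1⟩, ⟨2 | 1⟩, ⟨2 | 1⟩, ⟨2 | 1 1⟩, ⟨2 | 1 1⟩, ⟨2 | 2⟩, ⟨3 | 0⟩]


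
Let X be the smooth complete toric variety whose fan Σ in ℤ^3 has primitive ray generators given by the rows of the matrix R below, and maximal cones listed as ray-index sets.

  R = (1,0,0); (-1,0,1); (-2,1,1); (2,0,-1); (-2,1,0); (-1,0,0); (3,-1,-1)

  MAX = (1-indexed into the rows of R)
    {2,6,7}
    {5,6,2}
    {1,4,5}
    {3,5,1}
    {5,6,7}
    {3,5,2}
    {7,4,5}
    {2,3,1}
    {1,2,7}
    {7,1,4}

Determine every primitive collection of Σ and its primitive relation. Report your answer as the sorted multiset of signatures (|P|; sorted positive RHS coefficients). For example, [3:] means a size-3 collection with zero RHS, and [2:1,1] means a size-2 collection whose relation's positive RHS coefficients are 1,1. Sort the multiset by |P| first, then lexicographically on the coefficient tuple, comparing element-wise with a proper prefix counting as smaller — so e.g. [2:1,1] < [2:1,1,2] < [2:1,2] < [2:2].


9 minimal non-faces of Δ(Σ) (on 7 rays):

  P={1,6}:  v_{1} + v_{6} = 0  so sig = [2:]
  P={2,4}:  v_{2} + v_{4} = v_{1}  so sig = [2:1]
  P={3,7}:  v_{3} + v_{7} = v_{1}  so sig = [2:1]
  P={3,6}:  v_{3} + v_{6} = v_{2} + v_{5}  so sig = [2:1,1]
  P={4,6}:  v_{4} + v_{6} = v_{5} + v_{7}  so sig = [2:1,1]
  P={3,4}:  v_{3} + v_{4} = 2·v_{1} + v_{5}  so sig = [2:1,2]
  P={2,5,7}:  v_{2} + v_{5} + v_{7} = 0  so sig = [3:]
  P={1,2,5}:  v_{1} + v_{2} + v_{5} = v_{3}  so sig = [3:1]
  P={1,5,7}:  v_{1} + v_{5} + v_{7} = v_{4}  so sig = [3:1]

so the primitive-relation signature multiset is
    |P|=2: 6 collections, coeffs (), (1), (1), (1,1), (1,1), (1,2)
    |P|=3: 3 collections, coeffs (), (1), (1)


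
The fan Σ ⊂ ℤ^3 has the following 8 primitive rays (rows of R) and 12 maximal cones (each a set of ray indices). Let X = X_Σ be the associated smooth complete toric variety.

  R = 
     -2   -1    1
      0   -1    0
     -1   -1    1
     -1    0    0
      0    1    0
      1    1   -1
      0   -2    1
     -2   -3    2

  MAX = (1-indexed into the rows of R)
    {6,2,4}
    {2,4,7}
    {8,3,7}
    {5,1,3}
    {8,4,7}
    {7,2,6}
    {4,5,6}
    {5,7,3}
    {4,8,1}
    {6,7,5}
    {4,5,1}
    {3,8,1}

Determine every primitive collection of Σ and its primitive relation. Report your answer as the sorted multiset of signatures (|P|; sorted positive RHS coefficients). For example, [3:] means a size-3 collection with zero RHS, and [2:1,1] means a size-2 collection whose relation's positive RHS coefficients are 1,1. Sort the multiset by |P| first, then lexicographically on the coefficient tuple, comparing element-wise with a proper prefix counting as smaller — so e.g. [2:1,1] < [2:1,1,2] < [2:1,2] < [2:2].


12 collections generate NE(X_Σ); each relation:

  P={2,5}:  v_{2} + v_{5} = 0 — sig = [2:]
  P={3,6}:  v_{3} + v_{6} = 0 — sig = [2:]
  P={1,6}:  v_{1} + v_{6} = v_{4} — sig = [2:1]
  P={1,7}:  v_{1} + v_{7} = v_{8} — sig = [2:1]
  P={3,4}:  v_{3} + v_{4} = v_{1} — sig = [2:1]
  P={2,3}:  v_{2} + v_{3} = v_{4} + v_{7} — sig = [2:1,1]
  P={6,8}:  v_{6} + v_{8} = v_{4} + v_{7} — sig = [2:1,1]
  P={1,2}:  v_{1} + v_{2} = 2·v_{4} + v_{7} — sig = [2:1,2]
  P={5,8}:  v_{5} + v_{8} = 2·v_{3} — sig = [2:2]
  P={2,8}:  v_{2} + v_{8} = 2·v_{4} + 2·v_{7} — sig = [2:2,2]
  P={4,5,7}:  v_{4} + v_{5} + v_{7} = v_{3} — sig = [3:1]
  P={4,6,7}:  v_{4} + v_{6} + v_{7} = v_{2} — sig = [3:1]

so the primitive-relation signature multiset is
    |P|=2: 10 collections, coeffs (), (), (1), (1), (1), (1,1), (1,1), (1,2), (2), (2,2)
    |P|=3: 2 collections, coeffs (1), (1)


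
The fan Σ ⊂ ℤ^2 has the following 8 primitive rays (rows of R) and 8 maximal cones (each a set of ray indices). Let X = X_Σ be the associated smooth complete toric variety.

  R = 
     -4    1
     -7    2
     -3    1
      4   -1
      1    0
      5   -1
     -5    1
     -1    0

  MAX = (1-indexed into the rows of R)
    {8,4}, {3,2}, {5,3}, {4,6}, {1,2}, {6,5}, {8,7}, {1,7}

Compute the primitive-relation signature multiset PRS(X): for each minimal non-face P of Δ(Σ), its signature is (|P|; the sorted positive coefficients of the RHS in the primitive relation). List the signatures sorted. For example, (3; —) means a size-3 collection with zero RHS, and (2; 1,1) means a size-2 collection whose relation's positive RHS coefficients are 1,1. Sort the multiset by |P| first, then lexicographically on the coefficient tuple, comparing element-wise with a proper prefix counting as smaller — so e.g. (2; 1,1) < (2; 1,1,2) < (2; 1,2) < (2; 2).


Primitive collections (20):

  P={1,4}:  v_{1} + v_{4} = 0 ; sig = (2; —)
  P={5,8}:  v_{5} + v_{8} = 0 ; sig = (2; —)
  P={6,7}:  v_{6} + v_{7} = 0 ; sig = (2; —)
  P={1,3}:  v_{1} + v_{3} = v_{2} ; sig = (2; 1)
  P={1,5}:  v_{1} + v_{5} = v_{3} ; sig = (2; 1)
  P={1,6}:  v_{1} + v_{6} = v_{5} ; sig = (2; 1)
  P={1,8}:  v_{1} + v_{8} = v_{7} ; sig = (2; 1)
  P={2,4}:  v_{2} + v_{4} = v_{3} ; sig = (2; 1)
  P={3,4}:  v_{3} + v_{4} = v_{5} ; sig = (2; 1)
  P={3,8}:  v_{3} + v_{8} = v_{1} ; sig = (2; 1)
  P={4,5}:  v_{4} + v_{5} = v_{6} ; sig = (2; 1)
  P={4,7}:  v_{4} + v_{7} = v_{8} ; sig = (2; 1)
  P={5,7}:  v_{5} + v_{7} = v_{1} ; sig = (2; 1)
  P={6,8}:  v_{6} + v_{8} = v_{4} ; sig = (2; 1)
  P={2,6}:  v_{2} + v_{6} = v_{3} + v_{5} ; sig = (2; 1,1)
  P={2,5}:  v_{2} + v_{5} = 2·v_{3} ; sig = (2; 2)
  P={2,8}:  v_{2} + v_{8} = 2·v_{1} ; sig = (2; 2)
  P={3,6}:  v_{3} + v_{6} = 2·v_{5} ; sig = (2; 2)
  P={3,7}:  v_{3} + v_{7} = 2·v_{1} ; sig = (2; 2)
  P={2,7}:  v_{2} + v_{7} = 3·v_{1} ; sig = (2; 3)

Sorted signature multiset PRS(X):
[(2; —), (2; —), (2; —), (2; 1), (2; 1), (2; 1), (2; 1), (2; 1), (2; 1), (2; 1), (2; 1), (2; 1), (2; 1), (2; 1), (2; 1,1), (2; 2), (2; 2), (2; 2), (2; 2), (2; 3)]


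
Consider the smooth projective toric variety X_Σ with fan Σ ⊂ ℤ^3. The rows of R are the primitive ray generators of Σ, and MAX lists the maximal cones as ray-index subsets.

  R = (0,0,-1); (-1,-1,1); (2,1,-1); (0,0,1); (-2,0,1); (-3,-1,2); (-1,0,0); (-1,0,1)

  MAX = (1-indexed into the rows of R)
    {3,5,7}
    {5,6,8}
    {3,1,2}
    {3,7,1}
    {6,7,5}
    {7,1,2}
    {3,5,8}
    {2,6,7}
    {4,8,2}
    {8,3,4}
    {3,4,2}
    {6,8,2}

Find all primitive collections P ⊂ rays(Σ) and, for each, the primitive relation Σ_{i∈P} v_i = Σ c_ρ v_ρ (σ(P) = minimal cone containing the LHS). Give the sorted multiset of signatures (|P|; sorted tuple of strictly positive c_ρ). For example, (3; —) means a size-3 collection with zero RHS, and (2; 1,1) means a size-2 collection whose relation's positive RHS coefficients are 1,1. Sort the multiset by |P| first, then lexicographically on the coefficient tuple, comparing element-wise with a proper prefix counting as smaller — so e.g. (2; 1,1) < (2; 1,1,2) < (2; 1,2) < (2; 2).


12 minimal non-faces of Δ(Σ) (on 8 rays):

  P = {1,4}:  v_{1} + v_{4} = 0  →  sig = (2; —)
  P = {1,8}:  v_{1} + v_{8} = v_{7}  →  sig = (2; 1)
  P = {2,5}:  v_{2} + v_{5} = v_{6}  →  sig = (2; 1)
  P = {3,6}:  v_{3} + v_{6} = v_{8}  →  sig = (2; 1)
  P = {4,7}:  v_{4} + v_{7} = v_{8}  →  sig = (2; 1)
  P = {7,8}:  v_{7} + v_{8} = v_{5}  →  sig = (2; 1)
  P = {1,6}:  v_{1} + v_{6} = v_{2} + 2·v_{7}  →  sig = (2; 1,2)
  P = {4,6}:  v_{4} + v_{6} = v_{2} + 2·v_{8}  →  sig = (2; 1,2)
  P = {1,5}:  v_{1} + v_{5} = 2·v_{7}  →  sig = (2; 2)
  P = {4,5}:  v_{4} + v_{5} = 2·v_{8}  →  sig = (2; 2)
  P = {2,3,7}:  v_{2} + v_{3} + v_{7} = 0  →  sig = (3; —)
  P = {2,3,8}:  v_{2} + v_{3} + v_{8} = v_{4}  →  sig = (3; 1)

Signatures (|P|; sorted positive RHS coefficients), sorted:
[(2; —), (2; 1), (2; 1), (2; 1), (2; 1), (2; 1), (2; 1,2), (2; 1,2), (2; 2), (2; 2), (3; —), (3; 1)]


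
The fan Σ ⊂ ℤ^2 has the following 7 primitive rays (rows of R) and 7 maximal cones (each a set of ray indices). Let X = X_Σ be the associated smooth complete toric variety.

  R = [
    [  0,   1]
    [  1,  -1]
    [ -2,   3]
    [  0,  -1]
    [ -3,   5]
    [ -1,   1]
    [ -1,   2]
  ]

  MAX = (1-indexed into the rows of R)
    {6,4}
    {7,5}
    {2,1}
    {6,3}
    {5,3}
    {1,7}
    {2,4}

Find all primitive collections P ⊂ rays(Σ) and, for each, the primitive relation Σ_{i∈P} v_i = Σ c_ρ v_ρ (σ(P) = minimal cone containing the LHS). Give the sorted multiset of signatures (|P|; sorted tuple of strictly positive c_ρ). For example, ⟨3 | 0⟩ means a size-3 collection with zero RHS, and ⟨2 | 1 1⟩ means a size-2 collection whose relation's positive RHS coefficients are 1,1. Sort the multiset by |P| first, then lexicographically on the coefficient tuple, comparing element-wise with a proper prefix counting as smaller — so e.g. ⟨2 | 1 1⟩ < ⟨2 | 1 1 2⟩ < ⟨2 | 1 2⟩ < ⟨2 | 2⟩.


Minimal non-faces — 14 found among 7 rays, 7 max cones:

  • {1,4}:  v_{1} + v_{4} = 0 ; sig = ⟨2 | 0⟩
  • {2,6}:  v_{2} + v_{6} = 0 ; sig = ⟨2 | 0⟩
  • {1,6}:  v_{1} + v_{6} = v_{7} ; sig = ⟨2 | 1⟩
  • {2,3}:  v_{2} + v_{3} = v_{7} ; sig = ⟨2 | 1⟩
  • {2,7}:  v_{2} + v_{7} = v_{1} ; sig = ⟨2 | 1⟩
  • {3,7}:  v_{3} + v_{7} = v_{5} ; sig = ⟨2 | 1⟩
  • {4,7}:  v_{4} + v_{7} = v_{6} ; sig = ⟨2 | 1⟩
  • {6,7}:  v_{6} + v_{7} = v_{3} ; sig = ⟨2 | 1⟩
  • {4,5}:  v_{4} + v_{5} = v_{3} + v_{6} ; sig = ⟨2 | 1 1⟩
  • {1,3}:  v_{1} + v_{3} = 2·v_{7} ; sig = ⟨2 | 2⟩
  • {2,5}:  v_{2} + v_{5} = 2·v_{7} ; sig = ⟨2 | 2⟩
  • {3,4}:  v_{3} + v_{4} = 2·v_{6} ; sig = ⟨2 | 2⟩
  • {5,6}:  v_{5} + v_{6} = 2·v_{3} ; sig = ⟨2 | 2⟩
  • {1,5}:  v_{1} + v_{5} = 3·v_{7} ; sig = ⟨2 | 3⟩

Hence PRS(X_Σ) =
{ ⟨2 | 0⟩ ×2,  ⟨2 | 1⟩ ×6,  ⟨2 | 1 1⟩,  ⟨2 | 2⟩ ×4,  ⟨2 | 3⟩ }


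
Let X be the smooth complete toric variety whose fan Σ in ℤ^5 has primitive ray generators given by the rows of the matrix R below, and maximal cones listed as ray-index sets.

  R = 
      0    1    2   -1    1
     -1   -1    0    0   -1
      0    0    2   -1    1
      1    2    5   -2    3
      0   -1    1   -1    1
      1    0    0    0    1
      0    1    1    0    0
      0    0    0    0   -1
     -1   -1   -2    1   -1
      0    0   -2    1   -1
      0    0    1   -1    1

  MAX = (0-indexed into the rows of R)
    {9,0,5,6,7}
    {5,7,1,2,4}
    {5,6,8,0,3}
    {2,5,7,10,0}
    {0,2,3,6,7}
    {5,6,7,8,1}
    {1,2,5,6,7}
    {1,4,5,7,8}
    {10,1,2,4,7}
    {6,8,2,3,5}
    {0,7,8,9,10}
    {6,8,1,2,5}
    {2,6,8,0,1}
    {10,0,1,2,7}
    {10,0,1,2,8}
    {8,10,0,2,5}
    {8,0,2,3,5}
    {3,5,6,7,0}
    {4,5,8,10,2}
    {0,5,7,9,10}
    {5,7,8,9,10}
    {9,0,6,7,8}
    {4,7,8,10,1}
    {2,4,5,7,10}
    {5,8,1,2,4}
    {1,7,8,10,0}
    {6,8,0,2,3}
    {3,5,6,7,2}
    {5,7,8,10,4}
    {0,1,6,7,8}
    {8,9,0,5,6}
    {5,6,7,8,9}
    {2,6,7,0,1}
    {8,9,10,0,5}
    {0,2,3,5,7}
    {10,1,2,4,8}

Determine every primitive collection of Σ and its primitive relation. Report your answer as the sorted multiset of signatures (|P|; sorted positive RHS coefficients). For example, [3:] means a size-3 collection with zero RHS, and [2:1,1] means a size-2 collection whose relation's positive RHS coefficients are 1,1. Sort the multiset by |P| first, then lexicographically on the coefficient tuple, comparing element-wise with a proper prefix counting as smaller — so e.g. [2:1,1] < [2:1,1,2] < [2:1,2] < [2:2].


Minimal non-faces — 16 found among 11 rays, 36 max cones:

  • {2,9}:  v_{2} + v_{9} = 0  ⟹  sig = [2:]
  • {4,6}:  v_{4} + v_{6} = v_{2}  ⟹  sig = [2:1]
  • {6,10}:  v_{6} + v_{10} = v_{0}  ⟹  sig = [2:1]
  • {0,4}:  v_{0} + v_{4} = v_{2} + v_{10}  ⟹  sig = [2:1,1]
  • {1,9}:  v_{1} + v_{9} = v_{7} + v_{8}  ⟹  sig = [2:1,1]
  • {3,9}:  v_{3} + v_{9} = v_{0} + v_{5} + v_{6}  ⟹  sig = [2:1,1,1]
  • {4,9}:  v_{4} + v_{9} = v_{5} + v_{7} + v_{8} + v_{10}  ⟹  sig = [2:1,1,1,1]
  • {3,4}:  v_{3} + v_{4} = v_{0} + 2·v_{2} + v_{5}  ⟹  sig = [2:1,1,2]
  • {3,10}:  v_{3} + v_{10} = 2·v_{0} + v_{2} + v_{5}  ⟹  sig = [2:1,1,2]
  • {1,3}:  v_{1} + v_{3} = 2·v_{2} + v_{6}  ⟹  sig = [2:1,2]
  • {0,1,5}:  v_{0} + v_{1} + v_{5} = v_{2}  ⟹  sig = [3:1]
  • {1,5,10}:  v_{1} + v_{5} + v_{10} = v_{4}  ⟹  sig = [3:1]
  • {2,7,8}:  v_{2} + v_{7} + v_{8} = v_{1}  ⟹  sig = [3:1]
  • {3,7,8}:  v_{3} + v_{7} + v_{8} = v_{2} + v_{6}  ⟹  sig = [3:1,1]
  • {0,5,7,8}:  v_{0} + v_{5} + v_{7} + v_{8} = 0  ⟹  sig = [4:]
  • {0,2,5,6}:  v_{0} + v_{2} + v_{5} + v_{6} = v_{3}  ⟹  sig = [4:1]

Sorted signature multiset PRS(X):
[[2:], [2:1], [2:1], [2:1,1], [2:1,1], [2:1,1,1], [2:1,1,1,1], [2:1,1,2], [2:1,1,2], [2:1,2], [3:1], [3:1], [3:1], [3:1,1], [4:], [4:1]]


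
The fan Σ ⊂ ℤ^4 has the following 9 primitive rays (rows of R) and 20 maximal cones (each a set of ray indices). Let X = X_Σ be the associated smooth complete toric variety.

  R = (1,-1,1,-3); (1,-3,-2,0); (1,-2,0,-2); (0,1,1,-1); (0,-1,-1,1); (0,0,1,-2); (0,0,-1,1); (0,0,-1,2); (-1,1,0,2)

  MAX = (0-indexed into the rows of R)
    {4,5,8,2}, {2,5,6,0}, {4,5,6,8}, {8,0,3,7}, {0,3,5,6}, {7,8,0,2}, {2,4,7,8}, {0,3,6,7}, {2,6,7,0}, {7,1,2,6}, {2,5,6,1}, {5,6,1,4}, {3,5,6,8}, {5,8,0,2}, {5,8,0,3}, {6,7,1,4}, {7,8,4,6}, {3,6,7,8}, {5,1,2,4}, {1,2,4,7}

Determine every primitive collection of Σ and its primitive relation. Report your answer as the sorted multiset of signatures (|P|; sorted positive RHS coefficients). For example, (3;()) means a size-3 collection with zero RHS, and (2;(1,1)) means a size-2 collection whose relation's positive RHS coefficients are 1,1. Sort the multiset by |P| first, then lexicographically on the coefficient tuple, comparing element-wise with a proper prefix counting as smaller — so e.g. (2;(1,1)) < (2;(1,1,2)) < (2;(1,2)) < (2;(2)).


The 10 primitive collections of Σ (r=9, n=4):

  P = {3,4}:  v_{3} + v_{4} = 0 — sig = (2;())
  P = {5,7}:  v_{5} + v_{7} = 0 — sig = (2;())
  P = {0,4}:  v_{0} + v_{4} = v_{2} — sig = (2;(1))
  P = {2,3}:  v_{2} + v_{3} = v_{0} — sig = (2;(1))
  P = {1,3}:  v_{1} + v_{3} = v_{2} + v_{6} — sig = (2;(1,1))
  P = {0,1}:  v_{0} + v_{1} = 2·v_{2} + v_{6} — sig = (2;(1,2))
  P = {1,8}:  v_{1} + v_{8} = 2·v_{4} — sig = (2;(2))
  P = {0,6,8}:  v_{0} + v_{6} + v_{8} = 0 — sig = (3;())
  P = {2,4,6}:  v_{2} + v_{4} + v_{6} = v_{1} — sig = (3;(1))
  P = {2,6,8}:  v_{2} + v_{6} + v_{8} = v_{4} — sig = (3;(1))

so the primitive-relation signature multiset is
    |P|=2: 7 collections, coeffs (), (), (1), (1), (1,1), (1,2), (2)
    |P|=3: 3 collections, coeffs (), (1), (1)


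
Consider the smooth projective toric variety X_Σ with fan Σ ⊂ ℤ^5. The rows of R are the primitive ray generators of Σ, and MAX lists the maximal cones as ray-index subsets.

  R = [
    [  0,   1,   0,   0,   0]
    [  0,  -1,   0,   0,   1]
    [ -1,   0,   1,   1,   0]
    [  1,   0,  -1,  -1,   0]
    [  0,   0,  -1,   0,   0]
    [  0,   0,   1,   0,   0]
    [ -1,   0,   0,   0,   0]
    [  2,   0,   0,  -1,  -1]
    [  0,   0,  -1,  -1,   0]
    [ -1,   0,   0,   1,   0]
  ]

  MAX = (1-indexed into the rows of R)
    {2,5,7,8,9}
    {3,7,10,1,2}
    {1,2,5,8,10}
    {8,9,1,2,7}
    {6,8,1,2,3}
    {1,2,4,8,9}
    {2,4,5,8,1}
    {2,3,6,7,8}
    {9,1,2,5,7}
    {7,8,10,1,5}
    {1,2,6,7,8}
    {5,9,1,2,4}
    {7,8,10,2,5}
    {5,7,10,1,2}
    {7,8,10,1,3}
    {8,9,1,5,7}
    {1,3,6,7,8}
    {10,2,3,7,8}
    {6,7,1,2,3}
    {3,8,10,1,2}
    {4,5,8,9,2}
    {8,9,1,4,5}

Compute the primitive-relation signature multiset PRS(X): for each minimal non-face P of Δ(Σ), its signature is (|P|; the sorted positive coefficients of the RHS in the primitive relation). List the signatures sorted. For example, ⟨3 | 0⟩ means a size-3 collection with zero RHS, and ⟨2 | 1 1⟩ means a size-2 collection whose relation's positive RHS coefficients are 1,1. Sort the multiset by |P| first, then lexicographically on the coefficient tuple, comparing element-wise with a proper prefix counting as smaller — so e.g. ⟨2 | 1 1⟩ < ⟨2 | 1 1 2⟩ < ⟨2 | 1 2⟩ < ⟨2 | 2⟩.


14 collections generate NE(X_Σ); each relation:

  {3,4}:  v_{3} + v_{4} = 0  ⇒ sig = ⟨2 | 0⟩
  {5,6}:  v_{5} + v_{6} = 0  ⇒ sig = ⟨2 | 0⟩
  {3,5}:  v_{3} + v_{5} = v_{10}  ⇒ sig = ⟨2 | 1⟩
  {3,9}:  v_{3} + v_{9} = v_{7}  ⇒ sig = ⟨2 | 1⟩
  {4,7}:  v_{4} + v_{7} = v_{9}  ⇒ sig = ⟨2 | 1⟩
  {4,10}:  v_{4} + v_{10} = v_{5}  ⇒ sig = ⟨2 | 1⟩
  {6,10}:  v_{6} + v_{10} = v_{3}  ⇒ sig = ⟨2 | 1⟩
  {9,10}:  v_{9} + v_{10} = v_{5} + v_{7}  ⇒ sig = ⟨2 | 1 1⟩
  {4,6}:  v_{4} + v_{6} = v_{1} + v_{2} + v_{7} + v_{8}  ⇒ sig = ⟨2 | 1 1 1 1⟩
  {6,9}:  v_{6} + v_{9} = v_{1} + v_{2} + 2·v_{7} + v_{8}  ⇒ sig = ⟨2 | 1 1 1 2⟩
  {1,2,7,8,10}:  v_{1} + v_{2} + v_{7} + v_{8} + v_{10} = 0  ⇒ sig = ⟨5 | 0⟩
  {1,2,3,7,8}:  v_{1} + v_{2} + v_{3} + v_{7} + v_{8} = v_{6}  ⇒ sig = ⟨5 | 1⟩
  {1,2,5,7,8}:  v_{1} + v_{2} + v_{5} + v_{7} + v_{8} = v_{4}  ⇒ sig = ⟨5 | 1⟩
  {1,2,5,8,9}:  v_{1} + v_{2} + v_{5} + v_{8} + v_{9} = 2·v_{4}  ⇒ sig = ⟨5 | 2⟩

Signatures (|P|; sorted positive RHS coefficients), sorted:
    |P|=2: 10 collections, coeffs (), (), (1), (1), (1), (1), (1), (1,1), (1,1,1,1), (1,1,1,2)
    |P|=5: 4 collections, coeffs (), (1), (1), (2)


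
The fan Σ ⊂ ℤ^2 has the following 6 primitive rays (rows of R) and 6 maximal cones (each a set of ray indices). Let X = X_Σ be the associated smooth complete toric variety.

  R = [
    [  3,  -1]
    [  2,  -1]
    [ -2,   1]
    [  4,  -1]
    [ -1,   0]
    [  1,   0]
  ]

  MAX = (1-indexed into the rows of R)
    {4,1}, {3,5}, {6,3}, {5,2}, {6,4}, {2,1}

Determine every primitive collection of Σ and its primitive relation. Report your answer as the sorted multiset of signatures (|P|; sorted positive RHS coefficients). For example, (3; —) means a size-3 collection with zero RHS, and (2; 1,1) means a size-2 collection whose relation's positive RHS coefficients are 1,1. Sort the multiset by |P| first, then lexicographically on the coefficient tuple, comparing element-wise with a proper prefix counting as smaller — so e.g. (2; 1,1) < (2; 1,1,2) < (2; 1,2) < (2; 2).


9 minimal non-faces of Δ(Σ) (on 6 rays):

  P = {2,3}:  v_{2} + v_{3} = 0  so sig = (2; —)
  P = {5,6}:  v_{5} + v_{6} = 0  so sig = (2; —)
  P = {1,3}:  v_{1} + v_{3} = v_{6}  so sig = (2; 1)
  P = {1,5}:  v_{1} + v_{5} = v_{2}  so sig = (2; 1)
  P = {1,6}:  v_{1} + v_{6} = v_{4}  so sig = (2; 1)
  P = {2,6}:  v_{2} + v_{6} = v_{1}  so sig = (2; 1)
  P = {4,5}:  v_{4} + v_{5} = v_{1}  so sig = (2; 1)
  P = {2,4}:  v_{2} + v_{4} = 2·v_{1}  so sig = (2; 2)
  P = {3,4}:  v_{3} + v_{4} = 2·v_{6}  so sig = (2; 2)

Signatures (|P|; sorted positive RHS coefficients), sorted:
    |P|=2: 9 collections, coeffs (), (), (1), (1), (1), (1), (1), (2), (2)


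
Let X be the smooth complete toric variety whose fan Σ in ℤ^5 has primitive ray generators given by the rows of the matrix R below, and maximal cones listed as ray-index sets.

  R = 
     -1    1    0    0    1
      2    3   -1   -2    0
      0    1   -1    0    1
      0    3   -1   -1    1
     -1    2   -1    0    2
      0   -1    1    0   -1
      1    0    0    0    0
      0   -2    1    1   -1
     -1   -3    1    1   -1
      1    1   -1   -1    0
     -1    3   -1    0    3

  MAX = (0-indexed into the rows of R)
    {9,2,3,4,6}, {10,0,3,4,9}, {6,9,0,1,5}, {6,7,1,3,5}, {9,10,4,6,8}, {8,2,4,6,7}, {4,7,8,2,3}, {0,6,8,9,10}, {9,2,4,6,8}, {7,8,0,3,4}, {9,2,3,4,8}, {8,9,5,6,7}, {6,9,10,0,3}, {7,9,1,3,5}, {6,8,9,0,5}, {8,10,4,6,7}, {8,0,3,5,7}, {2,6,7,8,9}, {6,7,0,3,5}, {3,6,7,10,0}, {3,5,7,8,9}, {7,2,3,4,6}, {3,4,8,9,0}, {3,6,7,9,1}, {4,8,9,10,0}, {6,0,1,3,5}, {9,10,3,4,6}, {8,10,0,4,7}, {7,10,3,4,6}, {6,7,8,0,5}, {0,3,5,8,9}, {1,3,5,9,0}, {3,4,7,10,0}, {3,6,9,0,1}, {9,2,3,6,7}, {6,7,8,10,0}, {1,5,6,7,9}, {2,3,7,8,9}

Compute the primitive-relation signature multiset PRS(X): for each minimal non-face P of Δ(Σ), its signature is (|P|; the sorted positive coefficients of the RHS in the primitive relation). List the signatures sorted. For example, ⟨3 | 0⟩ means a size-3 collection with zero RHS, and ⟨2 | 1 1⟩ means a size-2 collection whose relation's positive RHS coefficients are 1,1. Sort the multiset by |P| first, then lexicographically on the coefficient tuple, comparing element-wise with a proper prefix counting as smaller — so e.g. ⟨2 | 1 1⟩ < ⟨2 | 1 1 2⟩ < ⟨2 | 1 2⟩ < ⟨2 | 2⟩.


17 minimal non-faces of Δ(Σ) (on 11 rays):

  {2,5}:  v_{2} + v_{5} = 0  ⟹  sig = ⟨2 | 0⟩
  {0,2}:  v_{0} + v_{2} = v_{4}  ⟹  sig = ⟨2 | 1⟩
  {4,5}:  v_{4} + v_{5} = v_{0}  ⟹  sig = ⟨2 | 1⟩
  {1,8}:  v_{1} + v_{8} = v_{5} + v_{9}  ⟹  sig = ⟨2 | 1 1⟩
  {1,2}:  v_{1} + v_{2} = v_{3} + v_{6} + v_{9}  ⟹  sig = ⟨2 | 1 1 1⟩
  {1,4}:  v_{1} + v_{4} = v_{0} + v_{3} + v_{6} + v_{9}  ⟹  sig = ⟨2 | 1 1 1 1⟩
  {1,10}:  v_{1} + v_{10} = 2·v_{0} + v_{3} + 2·v_{6} + v_{9}  ⟹  sig = ⟨2 | 1 1 2 2⟩
  {2,10}:  v_{2} + v_{10} = 2·v_{4} + v_{6}  ⟹  sig = ⟨2 | 1 2⟩
  {5,10}:  v_{5} + v_{10} = 2·v_{0} + v_{6}  ⟹  sig = ⟨2 | 1 2⟩
  {0,7,9}:  v_{0} + v_{7} + v_{9} = 0  ⟹  sig = ⟨3 | 0⟩
  {3,6,8}:  v_{3} + v_{6} + v_{8} = 0  ⟹  sig = ⟨3 | 0⟩
  {0,4,6}:  v_{0} + v_{4} + v_{6} = v_{10}  ⟹  sig = ⟨3 | 1⟩
  {4,7,9}:  v_{4} + v_{7} + v_{9} = v_{2}  ⟹  sig = ⟨3 | 1⟩
  {3,8,10}:  v_{3} + v_{8} + v_{10} = v_{0} + v_{4}  ⟹  sig = ⟨3 | 1 1⟩
  {7,9,10}:  v_{7} + v_{9} + v_{10} = v_{4} + v_{6}  ⟹  sig = ⟨3 | 1 1⟩
  {0,1,7}:  v_{0} + v_{1} + v_{7} = v_{3} + v_{5} + v_{6}  ⟹  sig = ⟨3 | 1 1 1⟩
  {3,5,6,9}:  v_{3} + v_{5} + v_{6} + v_{9} = v_{1}  ⟹  sig = ⟨4 | 1⟩

Sorted signature multiset PRS(X):
{ ⟨2 | 0⟩,  ⟨2 | 1⟩ ×2,  ⟨2 | 1 1⟩,  ⟨2 | 1 1 1⟩,  ⟨2 | 1 1 1 1⟩,  ⟨2 | 1 1 2 2⟩,  ⟨2 | 1 2⟩ ×2,  ⟨3 | 0⟩ ×2,  ⟨3 | 1⟩ ×2,  ⟨3 | 1 1⟩ ×2,  ⟨3 | 1 1 1⟩,  ⟨4 | 1⟩ }


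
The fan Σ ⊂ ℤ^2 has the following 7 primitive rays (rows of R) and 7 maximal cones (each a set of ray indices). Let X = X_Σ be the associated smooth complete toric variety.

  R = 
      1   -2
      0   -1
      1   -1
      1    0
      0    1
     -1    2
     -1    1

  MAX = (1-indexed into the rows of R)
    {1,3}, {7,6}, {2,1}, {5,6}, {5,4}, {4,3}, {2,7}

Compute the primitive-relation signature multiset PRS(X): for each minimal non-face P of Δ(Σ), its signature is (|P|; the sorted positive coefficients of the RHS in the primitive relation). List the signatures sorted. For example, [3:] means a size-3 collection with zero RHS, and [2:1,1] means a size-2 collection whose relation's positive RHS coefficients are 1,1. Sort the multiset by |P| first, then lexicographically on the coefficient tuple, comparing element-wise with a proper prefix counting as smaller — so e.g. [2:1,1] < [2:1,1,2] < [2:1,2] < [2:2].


Σ has 14 primitive collections:

  P = {1,6}:  v_{1} + v_{6} = 0  so sig = [2:]
  P = {2,5}:  v_{2} + v_{5} = 0  so sig = [2:]
  P = {3,7}:  v_{3} + v_{7} = 0  so sig = [2:]
  P = {1,5}:  v_{1} + v_{5} = v_{3}  so sig = [2:1]
  P = {1,7}:  v_{1} + v_{7} = v_{2}  so sig = [2:1]
  P = {2,3}:  v_{2} + v_{3} = v_{1}  so sig = [2:1]
  P = {2,4}:  v_{2} + v_{4} = v_{3}  so sig = [2:1]
  P = {2,6}:  v_{2} + v_{6} = v_{7}  so sig = [2:1]
  P = {3,5}:  v_{3} + v_{5} = v_{4}  so sig = [2:1]
  P = {3,6}:  v_{3} + v_{6} = v_{5}  so sig = [2:1]
  P = {4,7}:  v_{4} + v_{7} = v_{5}  so sig = [2:1]
  P = {5,7}:  v_{5} + v_{7} = v_{6}  so sig = [2:1]
  P = {1,4}:  v_{1} + v_{4} = 2·v_{3}  so sig = [2:2]
  P = {4,6}:  v_{4} + v_{6} = 2·v_{5}  so sig = [2:2]

so the primitive-relation signature multiset is
[[2:], [2:], [2:], [2:1], [2:1], [2:1], [2:1], [2:1], [2:1], [2:1], [2:1], [2:1], [2:2], [2:2]]


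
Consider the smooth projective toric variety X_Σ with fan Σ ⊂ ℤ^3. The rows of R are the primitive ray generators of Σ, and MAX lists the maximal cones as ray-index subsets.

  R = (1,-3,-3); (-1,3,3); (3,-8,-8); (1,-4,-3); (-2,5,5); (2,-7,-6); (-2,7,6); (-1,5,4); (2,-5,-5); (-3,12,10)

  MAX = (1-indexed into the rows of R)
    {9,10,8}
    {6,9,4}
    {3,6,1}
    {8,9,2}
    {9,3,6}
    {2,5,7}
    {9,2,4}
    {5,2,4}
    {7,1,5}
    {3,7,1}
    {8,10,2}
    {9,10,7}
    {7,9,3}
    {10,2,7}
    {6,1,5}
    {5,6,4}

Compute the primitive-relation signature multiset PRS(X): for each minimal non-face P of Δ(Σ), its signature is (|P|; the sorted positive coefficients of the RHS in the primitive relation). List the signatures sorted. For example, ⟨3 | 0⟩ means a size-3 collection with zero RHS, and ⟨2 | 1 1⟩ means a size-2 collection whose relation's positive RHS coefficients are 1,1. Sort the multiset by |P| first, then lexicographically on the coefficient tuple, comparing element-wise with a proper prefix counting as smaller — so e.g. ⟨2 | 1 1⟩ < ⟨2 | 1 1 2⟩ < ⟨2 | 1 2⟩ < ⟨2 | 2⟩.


Σ has 23 primitive collections:

  P = {1,2}:  v_{1} + v_{2} = 0  →  sig = ⟨2 | 0⟩
  P = {5,9}:  v_{5} + v_{9} = 0  →  sig = ⟨2 | 0⟩
  P = {6,7}:  v_{6} + v_{7} = 0  →  sig = ⟨2 | 0⟩
  P = {1,4}:  v_{1} + v_{4} = v_{6}  →  sig = ⟨2 | 1⟩
  P = {1,9}:  v_{1} + v_{9} = v_{3}  →  sig = ⟨2 | 1⟩
  P = {2,3}:  v_{2} + v_{3} = v_{9}  →  sig = ⟨2 | 1⟩
  P = {2,6}:  v_{2} + v_{6} = v_{4}  →  sig = ⟨2 | 1⟩
  P = {3,5}:  v_{3} + v_{5} = v_{1}  →  sig = ⟨2 | 1⟩
  P = {4,7}:  v_{4} + v_{7} = v_{2}  →  sig = ⟨2 | 1⟩
  P = {6,10}:  v_{6} + v_{10} = v_{8}  →  sig = ⟨2 | 1⟩
  P = {7,8}:  v_{7} + v_{8} = v_{10}  →  sig = ⟨2 | 1⟩
  P = {1,8}:  v_{1} + v_{8} = v_{7} + v_{9}  →  sig = ⟨2 | 1 1⟩
  P = {3,4}:  v_{3} + v_{4} = v_{6} + v_{9}  →  sig = ⟨2 | 1 1⟩
  P = {4,10}:  v_{4} + v_{10} = v_{2} + v_{8}  →  sig = ⟨2 | 1 1⟩
  P = {5,8}:  v_{5} + v_{8} = v_{2} + v_{7}  →  sig = ⟨2 | 1 1⟩
  P = {6,8}:  v_{6} + v_{8} = v_{2} + v_{9}  →  sig = ⟨2 | 1 1⟩
  P = {1,10}:  v_{1} + v_{10} = 2·v_{7} + v_{9}  →  sig = ⟨2 | 1 2⟩
  P = {3,8}:  v_{3} + v_{8} = v_{7} + 2·v_{9}  →  sig = ⟨2 | 1 2⟩
  P = {4,8}:  v_{4} + v_{8} = 2·v_{2} + v_{9}  →  sig = ⟨2 | 1 2⟩
  P = {5,10}:  v_{5} + v_{10} = v_{2} + 2·v_{7}  →  sig = ⟨2 | 1 2⟩
  P = {3,10}:  v_{3} + v_{10} = 2·v_{7} + 2·v_{9}  →  sig = ⟨2 | 2 2⟩
  P = {2,7,9}:  v_{2} + v_{7} + v_{9} = v_{8}  →  sig = ⟨3 | 1⟩
  P = {2,9,10}:  v_{2} + v_{9} + v_{10} = 2·v_{8}  →  sig = ⟨3 | 2⟩

Signatures (|P|; sorted positive RHS coefficients), sorted:
[⟨2 | 0⟩, ⟨2 | 0⟩, ⟨2 | 0⟩, ⟨2 | 1⟩, ⟨2 | 1⟩, ⟨2 | 1⟩, ⟨2 | 1⟩, ⟨2 | 1⟩, ⟨2 | 1⟩, ⟨2 | 1⟩, ⟨2 | 1⟩, ⟨2 | 1 1⟩, ⟨2 | 1 1⟩, ⟨2 | 1 1⟩, ⟨2 | 1 1⟩, ⟨2 | 1 1⟩, ⟨2 | 1 2⟩, ⟨2 | 1 2⟩, ⟨2 | 1 2⟩, ⟨2 | 1 2⟩, ⟨2 | 2 2⟩, ⟨3 | 1⟩, ⟨3 | 2⟩]


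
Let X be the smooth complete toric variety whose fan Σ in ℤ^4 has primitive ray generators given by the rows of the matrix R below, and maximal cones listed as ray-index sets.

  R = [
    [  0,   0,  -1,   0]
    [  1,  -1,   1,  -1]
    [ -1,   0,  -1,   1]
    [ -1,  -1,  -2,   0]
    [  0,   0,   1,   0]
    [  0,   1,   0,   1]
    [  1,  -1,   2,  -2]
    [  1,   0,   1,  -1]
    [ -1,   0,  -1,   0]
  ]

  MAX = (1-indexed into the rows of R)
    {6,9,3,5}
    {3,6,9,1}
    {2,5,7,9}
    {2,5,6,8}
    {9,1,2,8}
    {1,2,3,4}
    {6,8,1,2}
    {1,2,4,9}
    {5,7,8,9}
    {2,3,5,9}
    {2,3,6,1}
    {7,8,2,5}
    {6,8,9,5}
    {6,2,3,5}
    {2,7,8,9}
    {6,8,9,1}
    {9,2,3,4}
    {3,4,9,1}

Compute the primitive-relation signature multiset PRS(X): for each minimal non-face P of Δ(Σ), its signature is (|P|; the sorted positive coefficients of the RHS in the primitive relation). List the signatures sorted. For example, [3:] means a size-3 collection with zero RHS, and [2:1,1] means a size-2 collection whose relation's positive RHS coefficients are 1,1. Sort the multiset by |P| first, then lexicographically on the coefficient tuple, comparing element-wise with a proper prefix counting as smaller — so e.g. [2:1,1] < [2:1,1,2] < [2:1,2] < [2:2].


Σ has 12 primitive collections:

  • {1,5}:  v_{1} + v_{5} = 0 — sig = [2:]
  • {3,8}:  v_{3} + v_{8} = 0 — sig = [2:]
  • {4,6}:  v_{4} + v_{6} = v_{1} + v_{3} — sig = [2:1,1]
  • {6,7}:  v_{6} + v_{7} = v_{5} + v_{8} — sig = [2:1,1]
  • {1,7}:  v_{1} + v_{7} = v_{2} + v_{8} + v_{9} — sig = [2:1,1,1]
  • {3,7}:  v_{3} + v_{7} = v_{2} + v_{5} + v_{9} — sig = [2:1,1,1]
  • {4,5}:  v_{4} + v_{5} = v_{2} + v_{3} + v_{9} — sig = [2:1,1,1]
  • {4,8}:  v_{4} + v_{8} = v_{1} + v_{2} + v_{9} — sig = [2:1,1,1]
  • {4,7}:  v_{4} + v_{7} = 2·v_{2} + 2·v_{9} — sig = [2:2,2]
  • {2,6,9}:  v_{2} + v_{6} + v_{9} = 0 — sig = [3:]
  • {1,2,3,9}:  v_{1} + v_{2} + v_{3} + v_{9} = v_{4} — sig = [4:1]
  • {2,5,8,9}:  v_{2} + v_{5} + v_{8} + v_{9} = v_{7} — sig = [4:1]

Signatures (|P|; sorted positive RHS coefficients), sorted:
{ [2:] ×2,  [2:1,1] ×2,  [2:1,1,1] ×4,  [2:2,2],  [3:],  [4:1] ×2 }


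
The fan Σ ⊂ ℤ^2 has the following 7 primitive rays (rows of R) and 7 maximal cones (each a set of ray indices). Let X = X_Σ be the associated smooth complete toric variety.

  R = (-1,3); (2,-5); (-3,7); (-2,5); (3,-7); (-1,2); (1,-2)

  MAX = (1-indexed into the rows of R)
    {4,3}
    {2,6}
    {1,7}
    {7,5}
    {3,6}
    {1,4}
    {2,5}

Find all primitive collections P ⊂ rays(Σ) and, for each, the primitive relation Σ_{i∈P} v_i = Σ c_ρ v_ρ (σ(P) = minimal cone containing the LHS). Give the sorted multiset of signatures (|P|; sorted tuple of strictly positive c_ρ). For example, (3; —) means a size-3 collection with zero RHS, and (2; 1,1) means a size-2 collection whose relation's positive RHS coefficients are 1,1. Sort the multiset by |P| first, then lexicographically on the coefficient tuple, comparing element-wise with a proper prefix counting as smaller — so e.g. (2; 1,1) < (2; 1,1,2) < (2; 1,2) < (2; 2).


Primitive collections (14):

  • {2,4}:  v_{2} + v_{4} = 0  so sig = (2; —)
  • {3,5}:  v_{3} + v_{5} = 0  so sig = (2; —)
  • {6,7}:  v_{6} + v_{7} = 0  so sig = (2; —)
  • {1,2}:  v_{1} + v_{2} = v_{7}  so sig = (2; 1)
  • {1,6}:  v_{1} + v_{6} = v_{4}  so sig = (2; 1)
  • {2,3}:  v_{2} + v_{3} = v_{6}  so sig = (2; 1)
  • {2,7}:  v_{2} + v_{7} = v_{5}  so sig = (2; 1)
  • {3,7}:  v_{3} + v_{7} = v_{4}  so sig = (2; 1)
  • {4,5}:  v_{4} + v_{5} = v_{7}  so sig = (2; 1)
  • {4,6}:  v_{4} + v_{6} = v_{3}  so sig = (2; 1)
  • {4,7}:  v_{4} + v_{7} = v_{1}  so sig = (2; 1)
  • {5,6}:  v_{5} + v_{6} = v_{2}  so sig = (2; 1)
  • {1,3}:  v_{1} + v_{3} = 2·v_{4}  so sig = (2; 2)
  • {1,5}:  v_{1} + v_{5} = 2·v_{7}  so sig = (2; 2)

so the primitive-relation signature multiset is
{ (2; —) ×3,  (2; 1) ×9,  (2; 2) ×2 }


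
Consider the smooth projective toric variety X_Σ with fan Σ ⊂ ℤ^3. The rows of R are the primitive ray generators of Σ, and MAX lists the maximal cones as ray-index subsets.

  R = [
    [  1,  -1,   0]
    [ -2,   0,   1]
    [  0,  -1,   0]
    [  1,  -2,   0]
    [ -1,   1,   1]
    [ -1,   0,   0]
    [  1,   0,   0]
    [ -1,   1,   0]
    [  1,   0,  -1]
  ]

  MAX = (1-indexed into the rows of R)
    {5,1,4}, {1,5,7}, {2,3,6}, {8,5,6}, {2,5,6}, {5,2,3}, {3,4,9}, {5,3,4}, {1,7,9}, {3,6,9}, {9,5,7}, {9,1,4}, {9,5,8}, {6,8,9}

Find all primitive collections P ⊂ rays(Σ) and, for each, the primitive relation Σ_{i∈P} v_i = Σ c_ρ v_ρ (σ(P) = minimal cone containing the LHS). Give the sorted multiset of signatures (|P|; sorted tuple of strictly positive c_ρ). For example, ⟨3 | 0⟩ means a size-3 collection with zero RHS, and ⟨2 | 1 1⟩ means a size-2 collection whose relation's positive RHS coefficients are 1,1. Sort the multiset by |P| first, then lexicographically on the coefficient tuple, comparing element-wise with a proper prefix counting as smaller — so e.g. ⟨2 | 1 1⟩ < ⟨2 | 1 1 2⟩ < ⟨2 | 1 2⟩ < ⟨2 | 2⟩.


Δ(Σ) — 9 vertices, 20 min non-faces:

  P={1,8}:  v_{1} + v_{8} = 0  ⇒ sig = ⟨2 | 0⟩
  P={6,7}:  v_{6} + v_{7} = 0  ⇒ sig = ⟨2 | 0⟩
  P={1,3}:  v_{1} + v_{3} = v_{4}  ⇒ sig = ⟨2 | 1⟩
  P={1,6}:  v_{1} + v_{6} = v_{3}  ⇒ sig = ⟨2 | 1⟩
  P={2,9}:  v_{2} + v_{9} = v_{6}  ⇒ sig = ⟨2 | 1⟩
  P={3,7}:  v_{3} + v_{7} = v_{1}  ⇒ sig = ⟨2 | 1⟩
  P={3,8}:  v_{3} + v_{8} = v_{6}  ⇒ sig = ⟨2 | 1⟩
  P={4,8}:  v_{4} + v_{8} = v_{3}  ⇒ sig = ⟨2 | 1⟩
  P={2,7}:  v_{2} + v_{7} = v_{3} + v_{5}  ⇒ sig = ⟨2 | 1 1⟩
  P={7,8}:  v_{7} + v_{8} = v_{5} + v_{9}  ⇒ sig = ⟨2 | 1 1⟩
  P={1,2}:  v_{1} + v_{2} = 2·v_{3} + v_{5}  ⇒ sig = ⟨2 | 1 2⟩
  P={2,8}:  v_{2} + v_{8} = v_{5} + 2·v_{6}  ⇒ sig = ⟨2 | 1 2⟩
  P={2,4}:  v_{2} + v_{4} = 3·v_{3} + v_{5}  ⇒ sig = ⟨2 | 1 3⟩
  P={4,6}:  v_{4} + v_{6} = 2·v_{3}  ⇒ sig = ⟨2 | 2⟩
  P={4,7}:  v_{4} + v_{7} = 2·v_{1}  ⇒ sig = ⟨2 | 2⟩
  P={3,5,9}:  v_{3} + v_{5} + v_{9} = 0  ⇒ sig = ⟨3 | 0⟩
  P={1,5,9}:  v_{1} + v_{5} + v_{9} = v_{7}  ⇒ sig = ⟨3 | 1⟩
  P={3,5,6}:  v_{3} + v_{5} + v_{6} = v_{2}  ⇒ sig = ⟨3 | 1⟩
  P={4,5,9}:  v_{4} + v_{5} + v_{9} = v_{1}  ⇒ sig = ⟨3 | 1⟩
  P={5,6,9}:  v_{5} + v_{6} + v_{9} = v_{8}  ⇒ sig = ⟨3 | 1⟩

so the primitive-relation signature multiset is
[⟨2 | 0⟩, ⟨2 | 0⟩, ⟨2 | 1⟩, ⟨2 | 1⟩, ⟨2 | 1⟩, ⟨2 | 1⟩, ⟨2 | 1⟩, ⟨2 | 1⟩, ⟨2 | 1 1⟩, ⟨2 | 1 1⟩, ⟨2 | 1 2⟩, ⟨2 | 1 2⟩, ⟨2 | 1 3⟩, ⟨2 | 2⟩, ⟨2 | 2⟩, ⟨3 | 0⟩, ⟨3 | 1⟩, ⟨3 | 1⟩, ⟨3 | 1⟩, ⟨3 | 1⟩]


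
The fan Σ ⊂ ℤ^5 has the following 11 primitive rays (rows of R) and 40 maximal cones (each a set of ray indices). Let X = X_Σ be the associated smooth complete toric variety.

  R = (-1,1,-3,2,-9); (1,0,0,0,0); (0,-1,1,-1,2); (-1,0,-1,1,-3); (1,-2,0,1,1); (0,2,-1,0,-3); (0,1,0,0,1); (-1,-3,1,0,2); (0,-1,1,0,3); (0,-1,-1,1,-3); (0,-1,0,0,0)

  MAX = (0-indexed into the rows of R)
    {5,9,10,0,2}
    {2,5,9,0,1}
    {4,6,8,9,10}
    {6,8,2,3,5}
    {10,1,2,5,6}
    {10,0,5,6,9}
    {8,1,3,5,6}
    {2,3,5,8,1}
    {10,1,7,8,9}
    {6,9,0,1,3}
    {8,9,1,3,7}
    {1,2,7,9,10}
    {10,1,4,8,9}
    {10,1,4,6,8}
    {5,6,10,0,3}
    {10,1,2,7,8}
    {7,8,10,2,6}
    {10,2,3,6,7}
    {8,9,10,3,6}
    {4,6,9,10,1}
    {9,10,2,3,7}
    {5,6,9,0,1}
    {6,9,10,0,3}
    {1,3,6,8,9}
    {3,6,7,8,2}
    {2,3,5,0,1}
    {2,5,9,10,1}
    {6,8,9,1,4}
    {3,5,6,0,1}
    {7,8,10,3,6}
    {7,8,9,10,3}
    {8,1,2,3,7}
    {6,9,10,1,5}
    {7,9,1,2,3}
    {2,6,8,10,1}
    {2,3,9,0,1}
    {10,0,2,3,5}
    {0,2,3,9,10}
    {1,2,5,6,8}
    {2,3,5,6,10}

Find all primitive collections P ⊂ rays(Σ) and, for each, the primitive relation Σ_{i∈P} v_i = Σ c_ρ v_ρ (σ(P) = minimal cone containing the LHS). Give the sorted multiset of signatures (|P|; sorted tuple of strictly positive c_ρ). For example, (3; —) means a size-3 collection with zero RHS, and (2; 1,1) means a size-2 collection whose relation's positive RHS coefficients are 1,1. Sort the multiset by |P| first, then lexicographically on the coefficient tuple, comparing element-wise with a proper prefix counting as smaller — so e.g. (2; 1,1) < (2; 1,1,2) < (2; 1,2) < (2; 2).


|primitive collections| = 21. Relations:

  • {5,7}:  v_{5} + v_{7} = v_{2} + v_{3}  →  sig = (2; 1,1)
  • {4,5}:  v_{4} + v_{5} = v_{1} + v_{6} + v_{9}  →  sig = (2; 1,1,1)
  • {0,4}:  v_{0} + v_{4} = v_{1} + v_{3} + v_{6} + 2·v_{9}  →  sig = (2; 1,1,1,2)
  • {0,7}:  v_{0} + v_{7} = v_{2} + 2·v_{3} + v_{9}  →  sig = (2; 1,1,2)
  • {2,4}:  v_{2} + v_{4} = v_{1} + v_{8} + 2·v_{10}  →  sig = (2; 1,1,2)
  • {3,4}:  v_{3} + v_{4} = v_{6} + v_{8} + 2·v_{9}  →  sig = (2; 1,1,2)
  • {0,8}:  v_{0} + v_{8} = v_{1} + 2·v_{3}  →  sig = (2; 1,2)
  • {4,7}:  v_{4} + v_{7} = 2·v_{8} + v_{9} + 2·v_{10}  →  sig = (2; 1,2,2)
  • {5,8,10}:  v_{5} + v_{8} + v_{10} = 0  →  sig = (3; —)
  • {1,3,10}:  v_{1} + v_{3} + v_{10} = v_{9}  →  sig = (3; 1)
  • {2,6,9}:  v_{2} + v_{6} + v_{9} = v_{10}  →  sig = (3; 1)
  • {3,5,9}:  v_{3} + v_{5} + v_{9} = v_{0}  →  sig = (3; 1)
  • {1,6,7}:  v_{1} + v_{6} + v_{7} = v_{8} + v_{10}  →  sig = (3; 1,1)
  • {2,8,9}:  v_{2} + v_{8} + v_{9} = v_{1} + v_{7}  →  sig = (3; 1,1)
  • {5,8,9}:  v_{5} + v_{8} + v_{9} = v_{1} + v_{3}  →  sig = (3; 1,1)
  • {0,2,6}:  v_{0} + v_{2} + v_{6} = v_{3} + v_{5} + v_{10}  →  sig = (3; 1,1,1)
  • {6,7,9}:  v_{6} + v_{7} + v_{9} = v_{3} + v_{8} + 2·v_{10}  →  sig = (3; 1,1,2)
  • {0,1,10}:  v_{0} + v_{1} + v_{10} = v_{5} + 2·v_{9}  →  sig = (3; 1,2)
  • {1,2,3,6}:  v_{1} + v_{2} + v_{3} + v_{6} = 0  →  sig = (4; —)
  • {2,3,8,10}:  v_{2} + v_{3} + v_{8} + v_{10} = v_{7}  →  sig = (4; 1)
  • {1,6,8,9,10}:  v_{1} + v_{6} + v_{8} + v_{9} + v_{10} = v_{4}  →  sig = (5; 1)

Hence PRS(X_Σ) =
{ (2; 1,1),  (2; 1,1,1),  (2; 1,1,1,2),  (2; 1,1,2) ×3,  (2; 1,2),  (2; 1,2,2),  (3; —),  (3; 1) ×3,  (3; 1,1) ×3,  (3; 1,1,1),  (3; 1,1,2),  (3; 1,2),  (4; —),  (4; 1),  (5; 1) }
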